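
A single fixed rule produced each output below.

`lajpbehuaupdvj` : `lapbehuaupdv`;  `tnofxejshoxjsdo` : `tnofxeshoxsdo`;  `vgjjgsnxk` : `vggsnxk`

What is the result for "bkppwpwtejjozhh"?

Looking at the pairs, the operation is to remove every "j".
On "bkppwpwtejjozhh" that produces "bkppwpwteozhh".

bkppwpwteozhh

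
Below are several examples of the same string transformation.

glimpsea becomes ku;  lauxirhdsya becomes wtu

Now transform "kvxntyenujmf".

zawh

In each case the input is transformed by: keep one character in every 3, starting at position 3 (positions 3rd, 6th, 9th, ...), then shift every letter 2 places forward in the alphabet (wrapping around).
Applying both steps to "kvxntyenujmf": "xyuf", then "zawh".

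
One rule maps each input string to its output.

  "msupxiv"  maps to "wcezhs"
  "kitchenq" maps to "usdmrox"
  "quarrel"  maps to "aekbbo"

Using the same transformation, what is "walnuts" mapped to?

The transformation: shift every letter 10 places forward in the alphabet (wrapping around), then delete the last character.
"walnuts" → "gkvxedc" → "gkvxed".

gkvxed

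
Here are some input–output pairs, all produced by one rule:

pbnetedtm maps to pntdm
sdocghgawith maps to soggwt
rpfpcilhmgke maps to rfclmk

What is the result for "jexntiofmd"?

jxtom

Rule — keep every other character starting from the first (positions 1st, 3rd, 5th, ...).
On "jexntiofmd" that produces "jxtom".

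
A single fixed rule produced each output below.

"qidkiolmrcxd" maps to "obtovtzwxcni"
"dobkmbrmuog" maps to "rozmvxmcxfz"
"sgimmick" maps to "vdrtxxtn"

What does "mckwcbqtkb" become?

mxnvhnmbev

Looking at the pairs, the operation is to move the last character to the front, then shift every letter 11 places forward in the alphabet (wrapping around).
Working it through for "mckwcbqtkb": intermediate "bmckwcbqtk", final "mxnvhnmbev".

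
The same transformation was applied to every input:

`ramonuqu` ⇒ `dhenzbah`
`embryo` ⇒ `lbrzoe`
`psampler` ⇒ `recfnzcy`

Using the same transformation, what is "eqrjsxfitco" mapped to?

pbrdewfksvg

Looking at the pairs, the operation is to move the last 2 characters to the front (rotate right by 2), then shift every letter 13 places forward in the alphabet (wrapping around) — i.e. ROT13.
Working it through for "eqrjsxfitco": intermediate "coeqrjsxfit", final "pbrdewfksvg".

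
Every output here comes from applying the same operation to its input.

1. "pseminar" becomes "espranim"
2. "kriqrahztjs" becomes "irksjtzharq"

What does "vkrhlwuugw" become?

What's happening: move the first 3 characters to the end (rotate left by 3), then reverse the string.
Starting from "vkrhlwuugw": after the first operation, "hlwuugwvkr"; after the second, "rkvwguuwlh".

rkvwguuwlh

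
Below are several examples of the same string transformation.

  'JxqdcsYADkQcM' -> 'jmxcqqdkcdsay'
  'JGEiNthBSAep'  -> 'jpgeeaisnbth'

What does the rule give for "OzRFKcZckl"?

olzkrcfzkc

Rule — take characters alternately from the front and the back (1st, last, 2nd, 2nd-last, ...), then convert every letter to lowercase.
For "OzRFKcZckl", step one produces "OlzkRcFZKc"; step two turns that into "olzkrcfzkc".
(Check on "JGEiNthBSAep": → "JpGeEAiSNBth" → "jpgeeaisnbth" ✓)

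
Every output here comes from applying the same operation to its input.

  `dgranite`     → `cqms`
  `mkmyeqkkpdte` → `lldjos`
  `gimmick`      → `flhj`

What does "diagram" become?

czql

What's happening: shift every letter 1 place backward in the alphabet (wrapping around), then keep every other character starting from the first (positions 1st, 3rd, 5th, ...).
Applying both steps to "diagram": "chzfqzl", then "czql".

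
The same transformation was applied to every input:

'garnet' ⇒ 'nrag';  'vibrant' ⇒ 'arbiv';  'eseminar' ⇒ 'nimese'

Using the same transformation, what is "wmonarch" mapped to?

The pattern: delete the last 2 characters, then reverse the string.
On "wmonarch": the first step gives "wmonar", and the second then gives "ranomw".

ranomw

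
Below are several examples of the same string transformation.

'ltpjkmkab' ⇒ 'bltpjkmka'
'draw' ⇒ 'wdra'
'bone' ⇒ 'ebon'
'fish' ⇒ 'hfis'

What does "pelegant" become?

tpelegan

The pattern: move the last character to the front.
On "pelegant" that produces "tpelegan".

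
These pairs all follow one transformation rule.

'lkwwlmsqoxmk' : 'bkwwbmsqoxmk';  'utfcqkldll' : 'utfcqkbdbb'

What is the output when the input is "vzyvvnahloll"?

vzyvvnahbobb

The pattern: replace every "l" with "b".
So "vzyvvnahloll" becomes "vzyvvnahbobb".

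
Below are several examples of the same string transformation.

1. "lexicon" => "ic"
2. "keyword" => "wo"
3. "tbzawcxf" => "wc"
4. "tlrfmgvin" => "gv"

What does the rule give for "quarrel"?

The rule is to delete the last 2 characters, then keep only the last 2 characters.
For "quarrel", step one produces "quarr"; step two turns that into "rr".

rr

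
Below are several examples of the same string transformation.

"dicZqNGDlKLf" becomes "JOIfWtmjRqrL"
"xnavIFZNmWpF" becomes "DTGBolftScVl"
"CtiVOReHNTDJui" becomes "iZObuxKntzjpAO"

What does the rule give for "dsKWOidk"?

The transformation: shift every letter 6 places forward in the alphabet (wrapping around), then flip the case of every letter.
On "dsKWOidk": the first step gives "jyQCUojq", and the second then gives "JYqcuOJQ".

JYqcuOJQ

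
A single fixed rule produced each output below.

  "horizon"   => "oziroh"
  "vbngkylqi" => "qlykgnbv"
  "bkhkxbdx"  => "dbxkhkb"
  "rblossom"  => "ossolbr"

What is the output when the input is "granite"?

tinarg

Rule — reverse the string, then delete the first character.
Doing the same to "granite": "tinarg".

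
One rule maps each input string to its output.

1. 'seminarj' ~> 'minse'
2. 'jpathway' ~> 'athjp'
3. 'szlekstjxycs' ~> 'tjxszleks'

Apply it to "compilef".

Rule — delete the last 3 characters, then move the last 3 characters to the front (rotate right by 3).
Working it through for "compilef": intermediate "compi", final "mpico".
(Check on "seminarj": → "semin" → "minse" ✓)

mpico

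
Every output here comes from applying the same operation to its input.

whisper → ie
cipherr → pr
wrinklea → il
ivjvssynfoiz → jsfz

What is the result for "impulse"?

In each case the input is transformed by: keep one character in every 3, starting at position 3 (positions 3rd, 6th, 9th, ...).
Applying that to "impulse" gives "ps".

ps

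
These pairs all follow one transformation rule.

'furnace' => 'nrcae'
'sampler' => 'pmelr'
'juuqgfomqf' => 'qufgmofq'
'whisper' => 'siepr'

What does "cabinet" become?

In each case the input is transformed by: swap each adjacent pair of characters (1↔2, 3↔4, ...), then delete the first 2 characters.
Applying both steps to "cabinet": "acibent", then "ibent".

ibent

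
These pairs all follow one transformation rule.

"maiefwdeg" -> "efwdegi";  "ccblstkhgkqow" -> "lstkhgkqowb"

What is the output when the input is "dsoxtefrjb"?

Looking at the pairs, the operation is to delete the first 2 characters, then move the first character to the end.
On "dsoxtefrjb": the first step gives "oxtefrjb", and the second then gives "xtefrjbo".

xtefrjbo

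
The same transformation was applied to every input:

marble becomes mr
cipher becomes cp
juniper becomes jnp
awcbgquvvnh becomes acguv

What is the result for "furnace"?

Rule — keep every other character starting from the first (positions 1st, 3rd, 5th, ...), then delete the last character.
"furnace" → "frae" → "fra".

fra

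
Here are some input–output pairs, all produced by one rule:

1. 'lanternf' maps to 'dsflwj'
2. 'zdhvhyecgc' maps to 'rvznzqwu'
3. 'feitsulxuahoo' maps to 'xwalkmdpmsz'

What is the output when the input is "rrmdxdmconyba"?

The transformation: delete the last 2 characters, then shift every letter 8 places backward in the alphabet (wrapping around).
For "rrmdxdmconyba", step one produces "rrmdxdmcony"; step two turns that into "jjevpveugfq".

jjevpveugfq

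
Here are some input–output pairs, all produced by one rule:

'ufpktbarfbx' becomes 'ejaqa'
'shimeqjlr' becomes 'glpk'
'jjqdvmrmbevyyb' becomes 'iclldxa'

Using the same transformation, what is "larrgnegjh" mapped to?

zqmfg

The pattern: shift every letter 1 place backward in the alphabet (wrapping around), then keep every other character starting from the second (positions 2nd, 4th, 6th, ...).
"larrgnegjh" → "kzqqfmdfig" → "zqmfg".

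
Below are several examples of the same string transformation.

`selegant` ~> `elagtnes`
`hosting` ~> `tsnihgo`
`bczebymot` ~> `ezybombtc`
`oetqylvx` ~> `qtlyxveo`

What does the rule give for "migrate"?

rgtamei

In each case the input is transformed by: move the first 2 characters to the end (rotate left by 2), then swap each adjacent pair of characters (1↔2, 3↔4, ...).
"migrate" → "gratemi" → "rgtamei".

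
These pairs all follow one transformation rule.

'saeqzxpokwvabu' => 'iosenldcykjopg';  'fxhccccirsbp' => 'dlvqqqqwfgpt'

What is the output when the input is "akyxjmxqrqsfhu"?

iymlxalefegtvo

What's happening: shift every letter 12 places backward in the alphabet (wrapping around), then swap the first and last characters.
For "akyxjmxqrqsfhu", step one produces "oymlxalefegtvi"; step two turns that into "iymlxalefegtvo".
(Check on "fxhccccirsbp": → "tlvqqqqwfgpd" → "dlvqqqqwfgpt" ✓)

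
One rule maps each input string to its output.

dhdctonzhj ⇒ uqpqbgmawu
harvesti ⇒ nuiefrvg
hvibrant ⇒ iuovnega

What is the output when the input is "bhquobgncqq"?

uohdobatdpd

The rule is to shift every letter 13 places forward in the alphabet (wrapping around) — i.e. ROT13, then swap each adjacent pair of characters (1↔2, 3↔4, ...).
Working it through for "bhquobgncqq": intermediate "oudhbotapdd", final "uohdobatdpd".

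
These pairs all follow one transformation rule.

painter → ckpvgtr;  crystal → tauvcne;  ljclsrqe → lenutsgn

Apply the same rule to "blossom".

Each output is the input with this applied: move the first character to the end, then shift every letter 2 places forward in the alphabet (wrapping around).
Starting from "blossom": after the first operation, "lossomb"; after the second, "nquuqod".

nquuqod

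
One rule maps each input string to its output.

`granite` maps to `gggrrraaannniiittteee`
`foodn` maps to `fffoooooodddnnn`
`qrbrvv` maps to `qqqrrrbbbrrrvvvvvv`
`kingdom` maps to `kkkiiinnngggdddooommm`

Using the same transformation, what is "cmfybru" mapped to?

The transformation: repeat every character 3 times.
So "cmfybru" becomes "cccmmmfffyyybbbrrruuu".

cccmmmfffyyybbbrrruuu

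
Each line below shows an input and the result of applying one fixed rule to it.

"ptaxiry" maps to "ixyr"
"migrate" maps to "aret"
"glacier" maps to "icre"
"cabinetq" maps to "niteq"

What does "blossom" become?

ssmo

The pattern: delete the first 3 characters, then swap each adjacent pair of characters (1↔2, 3↔4, ...).
Starting from "blossom": after the first operation, "ssom"; after the second, "ssmo".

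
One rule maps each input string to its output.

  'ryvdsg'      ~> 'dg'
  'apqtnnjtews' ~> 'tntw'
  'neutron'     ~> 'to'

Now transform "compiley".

Each output is the input with this applied: keep every other character starting from the second (positions 2nd, 4th, 6th, ...), then delete the first character.
For "compiley", step one produces "oply"; step two turns that into "ply".

ply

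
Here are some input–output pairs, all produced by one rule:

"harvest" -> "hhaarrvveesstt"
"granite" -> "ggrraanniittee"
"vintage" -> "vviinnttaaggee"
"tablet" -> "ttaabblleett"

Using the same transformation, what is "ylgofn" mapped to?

Rule — double every character.
For "ylgofn" the result is "yyllggooffnn".

yyllggooffnn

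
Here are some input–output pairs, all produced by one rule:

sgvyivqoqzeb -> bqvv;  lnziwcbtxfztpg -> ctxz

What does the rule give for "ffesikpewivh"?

Looking at the pairs, the operation is to keep one character in every 3, starting at position 3 (positions 3rd, 6th, 9th, ...), then sort the characters into alphabetical order.
"ffesikpewivh" → "ekwh" → "ehkw".

ehkw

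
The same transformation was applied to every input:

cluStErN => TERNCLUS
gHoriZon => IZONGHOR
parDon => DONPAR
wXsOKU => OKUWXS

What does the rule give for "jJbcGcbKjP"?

The pattern: swap the front and back halves of the string, then convert every letter to uppercase.
Applying both steps to "jJbcGcbKjP": "cbKjPjJbcG", then "CBKJPJJBCG".

CBKJPJJBCG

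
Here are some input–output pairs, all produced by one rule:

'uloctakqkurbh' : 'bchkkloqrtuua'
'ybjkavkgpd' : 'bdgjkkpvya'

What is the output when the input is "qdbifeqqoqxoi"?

Each output is the input with this applied: sort the characters into alphabetical order, then move the first character to the end.
"qdbifeqqoqxoi" → "bdefiiooqqqqx" → "defiiooqqqqxb".

defiiooqqqqxb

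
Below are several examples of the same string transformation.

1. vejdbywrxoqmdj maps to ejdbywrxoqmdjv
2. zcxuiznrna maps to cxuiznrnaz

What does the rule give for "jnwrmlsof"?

The pattern: move the first character to the end.
So "jnwrmlsof" becomes "nwrmlsofj".

nwrmlsofj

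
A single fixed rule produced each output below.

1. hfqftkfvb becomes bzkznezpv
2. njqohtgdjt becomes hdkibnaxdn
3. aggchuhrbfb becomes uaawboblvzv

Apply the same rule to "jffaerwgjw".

In each case the input is transformed by: shift every letter 6 places backward in the alphabet (wrapping around).
Applying that to "jffaerwgjw" gives "dzzuylqadq".

dzzuylqadq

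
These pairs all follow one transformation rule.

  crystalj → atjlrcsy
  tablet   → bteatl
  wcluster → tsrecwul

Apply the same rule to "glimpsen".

What's happening: swap each adjacent pair of characters (1↔2, 3↔4, ...), then swap the front and back halves of the string.
Doing the same to "glimpsen": "spnelgmi".

spnelgmi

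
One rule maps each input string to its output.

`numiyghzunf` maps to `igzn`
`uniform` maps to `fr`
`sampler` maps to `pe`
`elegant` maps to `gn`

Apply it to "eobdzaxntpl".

danp

The rule is to keep every other character starting from the second (positions 2nd, 4th, 6th, ...), then delete the first character.
For "eobdzaxntpl", step one produces "odanp"; step two turns that into "danp".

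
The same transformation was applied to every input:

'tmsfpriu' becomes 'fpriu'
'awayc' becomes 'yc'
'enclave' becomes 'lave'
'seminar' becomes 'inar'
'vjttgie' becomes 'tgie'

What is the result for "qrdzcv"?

zcv

The transformation: delete the first 3 characters.
For "qrdzcv" the result is "zcv".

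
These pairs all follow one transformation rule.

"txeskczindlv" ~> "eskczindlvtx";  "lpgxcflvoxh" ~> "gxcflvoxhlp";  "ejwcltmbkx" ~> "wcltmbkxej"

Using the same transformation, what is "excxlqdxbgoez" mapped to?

cxlqdxbgoezex

Looking at the pairs, the operation is to move the first 2 characters to the end (rotate left by 2).
"excxlqdxbgoez" → "cxlqdxbgoezex".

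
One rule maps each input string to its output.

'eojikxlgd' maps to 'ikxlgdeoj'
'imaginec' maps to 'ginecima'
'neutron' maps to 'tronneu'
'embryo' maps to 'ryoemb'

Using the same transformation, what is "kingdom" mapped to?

What's happening: move the first 3 characters to the end (rotate left by 3).
Doing the same to "kingdom": "gdomkin".

gdomkin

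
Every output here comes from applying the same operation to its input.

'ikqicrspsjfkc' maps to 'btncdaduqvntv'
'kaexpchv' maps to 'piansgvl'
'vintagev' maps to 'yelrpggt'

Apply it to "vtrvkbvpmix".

Looking at the pairs, the operation is to move the first 2 characters to the end (rotate left by 2), then shift every letter 11 places forward in the alphabet (wrapping around).
Applying both steps to "vtrvkbvpmix": "rvkbvpmixvt", then "cgvmgaxtige".

cgvmgaxtige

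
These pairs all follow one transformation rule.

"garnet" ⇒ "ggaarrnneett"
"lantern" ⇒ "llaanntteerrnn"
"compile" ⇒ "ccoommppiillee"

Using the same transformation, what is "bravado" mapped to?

Looking at the pairs, the operation is to double every character.
"bravado" → "bbrraavvaaddoo".

bbrraavvaaddoo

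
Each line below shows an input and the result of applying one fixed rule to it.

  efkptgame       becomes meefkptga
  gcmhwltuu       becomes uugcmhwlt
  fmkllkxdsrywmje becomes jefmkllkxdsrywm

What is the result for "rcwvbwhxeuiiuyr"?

What's happening: move the last 2 characters to the front (rotate right by 2).
Applying that to "rcwvbwhxeuiiuyr" gives "yrrcwvbwhxeuiiu".

yrrcwvbwhxeuiiu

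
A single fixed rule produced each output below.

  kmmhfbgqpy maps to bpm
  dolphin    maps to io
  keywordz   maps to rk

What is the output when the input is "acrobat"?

In each case the input is transformed by: move the first 3 characters to the end (rotate left by 3), then keep one character in every 3, starting at position 3 (positions 3rd, 6th, 9th, ...).
Applying both steps to "acrobat": "obatacr", then "ac".

ac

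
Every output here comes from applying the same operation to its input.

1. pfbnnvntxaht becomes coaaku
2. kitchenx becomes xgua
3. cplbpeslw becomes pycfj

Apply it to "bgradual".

What's happening: shift every letter 13 places forward in the alphabet (wrapping around) — i.e. ROT13, then keep every other character starting from the first (positions 1st, 3rd, 5th, ...).
Starting from "bgradual": after the first operation, "otenqhny"; after the second, "oeqn".
(Check on "cplbpeslw": → "pcyocrfyj" → "pycfj" ✓)

oeqn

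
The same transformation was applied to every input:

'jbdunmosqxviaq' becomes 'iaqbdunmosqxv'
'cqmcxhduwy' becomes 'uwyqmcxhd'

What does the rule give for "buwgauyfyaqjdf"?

jdfuwgauyfyaq

In each case the input is transformed by: delete the first character, then move the last 3 characters to the front (rotate right by 3).
Working it through for "buwgauyfyaqjdf": intermediate "uwgauyfyaqjdf", final "jdfuwgauyfyaq".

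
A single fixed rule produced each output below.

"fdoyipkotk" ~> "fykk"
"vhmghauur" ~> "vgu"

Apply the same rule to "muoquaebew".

mqew

In each case the input is transformed by: keep one character in every 3, starting at position 1 (positions 1st, 4th, 7th, ...).
On "muoquaebew" that produces "mqew".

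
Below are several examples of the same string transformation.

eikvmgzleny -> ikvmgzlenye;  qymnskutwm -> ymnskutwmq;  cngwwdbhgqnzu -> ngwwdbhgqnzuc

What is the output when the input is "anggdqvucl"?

nggdqvucla

The pattern: move the first character to the end.
For "anggdqvucl" the result is "nggdqvucla".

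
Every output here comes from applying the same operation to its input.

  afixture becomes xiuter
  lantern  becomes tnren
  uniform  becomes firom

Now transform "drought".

uohgt

Rule — swap each adjacent pair of characters (1↔2, 3↔4, ...), then delete the first 2 characters.
Starting from "drought": after the first operation, "rduohgt"; after the second, "uohgt".
(Check on "afixture": → "faxiuter" → "xiuter" ✓)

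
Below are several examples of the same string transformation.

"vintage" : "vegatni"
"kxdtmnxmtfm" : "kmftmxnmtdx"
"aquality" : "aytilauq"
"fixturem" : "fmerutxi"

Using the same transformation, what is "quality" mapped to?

qytilau

The transformation: reverse the string, then move the last character to the front.
"quality" → "ytilauq" → "qytilau".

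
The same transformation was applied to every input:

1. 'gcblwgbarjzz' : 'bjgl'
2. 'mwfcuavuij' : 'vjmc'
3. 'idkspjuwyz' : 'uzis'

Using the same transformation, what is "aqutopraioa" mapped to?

roat

The transformation: keep one character in every 3, starting at position 1 (positions 1st, 4th, 7th, ...), then swap the front and back halves of the string.
Starting from "aqutopraioa": after the first operation, "atro"; after the second, "roat".
(Check on "idkspjuwyz": → "isuz" → "uzis" ✓)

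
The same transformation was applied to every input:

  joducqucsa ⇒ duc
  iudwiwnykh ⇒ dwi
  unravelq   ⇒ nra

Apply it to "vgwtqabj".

gwt

What's happening: swap the front and back halves of the string, then keep only the last 3 characters.
For "vgwtqabj", step one produces "qabjvgwt"; step two turns that into "gwt".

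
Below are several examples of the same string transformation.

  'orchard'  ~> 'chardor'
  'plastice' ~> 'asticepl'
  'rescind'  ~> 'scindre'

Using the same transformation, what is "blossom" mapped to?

ossombl

Each output is the input with this applied: move the first 2 characters to the end (rotate left by 2).
For "blossom" the result is "ossombl".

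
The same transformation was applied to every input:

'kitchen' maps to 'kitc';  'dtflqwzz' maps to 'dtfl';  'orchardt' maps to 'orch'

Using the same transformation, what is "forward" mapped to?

forw

In each case the input is transformed by: keep only the first 4 characters.
Doing the same to "forward": "forw".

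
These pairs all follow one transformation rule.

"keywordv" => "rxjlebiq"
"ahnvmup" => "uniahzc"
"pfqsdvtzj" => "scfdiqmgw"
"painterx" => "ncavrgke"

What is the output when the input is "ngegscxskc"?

tatrpffkpx

Each output is the input with this applied: swap each adjacent pair of characters (1↔2, 3↔4, ...), then shift every letter 13 places forward in the alphabet (wrapping around) — i.e. ROT13.
Applying both steps to "ngegscxskc": "gngecssxck", then "tatrpffkpx".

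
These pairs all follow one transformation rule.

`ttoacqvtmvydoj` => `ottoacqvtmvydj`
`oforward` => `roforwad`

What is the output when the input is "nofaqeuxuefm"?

fnofaqeuxuem

Looking at the pairs, the operation is to move the last character to the front, then swap the first and last characters.
On "nofaqeuxuefm": the first step gives "mnofaqeuxuef", and the second then gives "fnofaqeuxuem".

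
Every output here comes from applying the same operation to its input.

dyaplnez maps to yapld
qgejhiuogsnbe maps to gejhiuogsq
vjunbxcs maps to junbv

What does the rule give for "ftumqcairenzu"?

What's happening: delete the last 3 characters, then move the first character to the end.
Working it through for "ftumqcairenzu": intermediate "ftumqcaire", final "tumqcairef".

tumqcairef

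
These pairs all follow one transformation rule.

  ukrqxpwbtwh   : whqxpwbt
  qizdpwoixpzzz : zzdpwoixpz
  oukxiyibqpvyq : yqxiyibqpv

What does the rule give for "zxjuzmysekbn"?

bnuzmysek

Looking at the pairs, the operation is to delete the first 3 characters, then move the last 2 characters to the front (rotate right by 2).
For "zxjuzmysekbn", step one produces "uzmysekbn"; step two turns that into "bnuzmysek".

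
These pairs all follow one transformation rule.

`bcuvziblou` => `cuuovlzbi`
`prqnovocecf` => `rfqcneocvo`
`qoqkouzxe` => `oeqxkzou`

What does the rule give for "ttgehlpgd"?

Each output is the input with this applied: delete the first character, then take characters alternately from the front and the back (1st, last, 2nd, 2nd-last, ...).
On "ttgehlpgd": the first step gives "tgehlpgd", and the second then gives "tdggephl".

tdggephl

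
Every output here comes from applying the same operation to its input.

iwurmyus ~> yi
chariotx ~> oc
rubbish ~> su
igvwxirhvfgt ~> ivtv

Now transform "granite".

Looking at the pairs, the operation is to move the first 3 characters to the end (rotate left by 3), then keep one character in every 3, starting at position 3 (positions 3rd, 6th, 9th, ...).
On "granite": the first step gives "nitegra", and the second then gives "tr".

tr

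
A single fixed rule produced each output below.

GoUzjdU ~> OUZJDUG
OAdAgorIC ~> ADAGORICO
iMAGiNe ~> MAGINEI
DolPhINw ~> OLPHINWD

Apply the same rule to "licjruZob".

The pattern: move the first character to the end, then convert every letter to uppercase.
Starting from "licjruZob": after the first operation, "icjruZobl"; after the second, "ICJRUZOBL".

ICJRUZOBL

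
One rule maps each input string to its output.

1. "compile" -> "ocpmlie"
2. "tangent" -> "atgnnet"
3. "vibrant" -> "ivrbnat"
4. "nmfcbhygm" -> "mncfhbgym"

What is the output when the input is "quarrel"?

Each output is the input with this applied: swap each adjacent pair of characters (1↔2, 3↔4, ...).
Applying that to "quarrel" gives "uqraerl".

uqraerl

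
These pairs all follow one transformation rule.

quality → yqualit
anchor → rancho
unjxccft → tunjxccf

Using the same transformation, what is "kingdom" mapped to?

Looking at the pairs, the operation is to move the last character to the front.
On "kingdom" that produces "mkingdo".

mkingdo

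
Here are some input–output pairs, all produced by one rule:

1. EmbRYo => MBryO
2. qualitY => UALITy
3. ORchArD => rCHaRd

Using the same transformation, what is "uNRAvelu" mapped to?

Rule — flip the case of every letter, then delete the first character.
"uNRAvelu" → "UnraVELU" → "nraVELU".
(Check on "ORchArD": → "orCHaRd" → "rCHaRd" ✓)

nraVELU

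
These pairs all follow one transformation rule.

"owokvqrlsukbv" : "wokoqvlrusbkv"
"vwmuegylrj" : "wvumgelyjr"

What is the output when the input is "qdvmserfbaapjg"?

What's happening: swap each adjacent pair of characters (1↔2, 3↔4, ...).
On "qdvmserfbaapjg" that produces "dqmvesfrabpagj".

dqmvesfrabpagj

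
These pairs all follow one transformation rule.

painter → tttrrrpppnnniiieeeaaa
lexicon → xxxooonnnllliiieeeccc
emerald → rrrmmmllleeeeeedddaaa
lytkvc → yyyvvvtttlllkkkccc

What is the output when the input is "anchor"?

rrrooonnnhhhcccaaa

Rule — sort the characters into reverse alphabetical order, then repeat every character 3 times.
Starting from "anchor": after the first operation, "ronhca"; after the second, "rrrooonnnhhhcccaaa".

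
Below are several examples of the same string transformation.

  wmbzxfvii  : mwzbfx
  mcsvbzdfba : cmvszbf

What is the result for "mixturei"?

imtxr

Rule — swap each adjacent pair of characters (1↔2, 3↔4, ...), then delete the last 3 characters.
Working it through for "mixturei": intermediate "imtxruie", final "imtxr".
(Check on "wmbzxfvii": → "mwzbfxivi" → "mwzbfx" ✓)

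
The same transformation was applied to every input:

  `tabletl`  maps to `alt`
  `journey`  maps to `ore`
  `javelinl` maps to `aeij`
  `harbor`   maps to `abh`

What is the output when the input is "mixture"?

The transformation: swap the first and last characters, then keep every other character starting from the second (positions 2nd, 4th, 6th, ...).
On "mixture": the first step gives "eixturm", and the second then gives "itr".
(Check on "javelinl": → "lavelinj" → "aeij" ✓)

itr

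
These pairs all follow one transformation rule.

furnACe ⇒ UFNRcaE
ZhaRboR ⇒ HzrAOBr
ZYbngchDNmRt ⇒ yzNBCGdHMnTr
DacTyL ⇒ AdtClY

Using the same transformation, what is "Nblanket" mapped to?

Looking at the pairs, the operation is to swap each adjacent pair of characters (1↔2, 3↔4, ...), then flip the case of every letter.
Working it through for "Nblanket": intermediate "bNalknte", final "BnALKNTE".

BnALKNTE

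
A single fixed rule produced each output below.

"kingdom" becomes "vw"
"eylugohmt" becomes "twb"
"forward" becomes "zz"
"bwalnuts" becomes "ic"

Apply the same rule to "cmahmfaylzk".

int

Rule — keep one character in every 3, starting at position 3 (positions 3rd, 6th, 9th, ...), then shift every letter 8 places forward in the alphabet (wrapping around).
Applying both steps to "cmahmfaylzk": "afl", then "int".
(Check on "kingdom": → "no" → "vw" ✓)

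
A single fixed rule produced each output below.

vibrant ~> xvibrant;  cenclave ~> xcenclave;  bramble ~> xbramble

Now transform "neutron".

xneutron

Each output is the input with this applied: prepend "x".
For "neutron" the result is "xneutron".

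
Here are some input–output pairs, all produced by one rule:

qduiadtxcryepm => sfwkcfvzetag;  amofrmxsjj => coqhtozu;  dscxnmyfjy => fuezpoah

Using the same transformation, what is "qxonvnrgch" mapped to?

Each output is the input with this applied: delete the last 2 characters, then shift every letter 2 places forward in the alphabet (wrapping around).
On "qxonvnrgch": the first step gives "qxonvnrg", and the second then gives "szqpxpti".

szqpxpti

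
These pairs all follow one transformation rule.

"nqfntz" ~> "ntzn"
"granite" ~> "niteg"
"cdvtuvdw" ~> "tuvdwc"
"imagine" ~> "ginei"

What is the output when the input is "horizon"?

In each case the input is transformed by: move the first 3 characters to the end (rotate left by 3), then delete the last 2 characters.
Starting from "horizon": after the first operation, "izonhor"; after the second, "izonh".

izonh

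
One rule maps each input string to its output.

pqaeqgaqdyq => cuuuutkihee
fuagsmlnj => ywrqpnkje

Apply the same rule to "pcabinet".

xtrmigfe

The pattern: sort the characters into reverse alphabetical order, then shift every letter 4 places forward in the alphabet (wrapping around).
Working it through for "pcabinet": intermediate "tpniecba", final "xtrmigfe".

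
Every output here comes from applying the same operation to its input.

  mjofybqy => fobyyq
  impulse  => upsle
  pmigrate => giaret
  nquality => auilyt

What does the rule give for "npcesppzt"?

ecpszpt

What's happening: swap each adjacent pair of characters (1↔2, 3↔4, ...), then delete the first 2 characters.
Applying both steps to "npcesppzt": "pnecpszpt", then "ecpszpt".
(Check on "impulse": → "miupsle" → "upsle" ✓)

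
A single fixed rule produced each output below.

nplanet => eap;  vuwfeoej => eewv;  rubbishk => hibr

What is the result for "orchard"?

Each output is the input with this applied: reverse the string, then keep every other character starting from the second (positions 2nd, 4th, 6th, ...).
For "orchard", step one produces "drahcro"; step two turns that into "rhr".

rhr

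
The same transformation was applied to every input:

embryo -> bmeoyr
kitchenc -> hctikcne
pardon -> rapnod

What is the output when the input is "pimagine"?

In each case the input is transformed by: reverse the string, then move the first 3 characters to the end (rotate left by 3).
Applying that to "pimagine" gives "gamipeni".

gamipeni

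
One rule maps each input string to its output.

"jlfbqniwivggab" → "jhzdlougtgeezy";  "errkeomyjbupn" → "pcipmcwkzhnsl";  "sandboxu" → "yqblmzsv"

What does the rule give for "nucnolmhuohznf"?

The transformation: shift every letter 2 places backward in the alphabet (wrapping around), then swap each adjacent pair of characters (1↔2, 3↔4, ...).
On "nucnolmhuohznf": the first step gives "lsalmjkfsmfxld", and the second then gives "sllajmfkmsxfdl".

sllajmfkmsxfdl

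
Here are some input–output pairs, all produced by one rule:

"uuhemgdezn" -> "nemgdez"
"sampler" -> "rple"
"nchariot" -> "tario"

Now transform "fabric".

What's happening: delete the first 3 characters, then move the last character to the front.
Starting from "fabric": after the first operation, "ric"; after the second, "cri".
(Check on "nchariot": → "ariot" → "tario" ✓)

cri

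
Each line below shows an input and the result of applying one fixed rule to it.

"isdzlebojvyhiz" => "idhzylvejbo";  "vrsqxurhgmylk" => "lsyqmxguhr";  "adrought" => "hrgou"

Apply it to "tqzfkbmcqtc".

tzqfckmb

In each case the input is transformed by: take characters alternately from the front and the back (1st, last, 2nd, 2nd-last, ...), then delete the first 3 characters.
Applying both steps to "tqzfkbmcqtc": "tcqtzqfckmb", then "tzqfckmb".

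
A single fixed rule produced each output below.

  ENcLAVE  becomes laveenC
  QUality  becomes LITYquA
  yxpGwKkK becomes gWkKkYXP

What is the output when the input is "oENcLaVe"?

ClAvEOen

Rule — flip the case of every letter, then move the first 3 characters to the end (rotate left by 3).
Working it through for "oENcLaVe": intermediate "OenClAvE", final "ClAvEOen".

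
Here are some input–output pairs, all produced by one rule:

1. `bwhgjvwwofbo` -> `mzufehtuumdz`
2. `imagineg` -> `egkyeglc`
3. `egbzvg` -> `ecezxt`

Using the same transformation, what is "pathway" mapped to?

wnyrfuy

Each output is the input with this applied: shift every letter 2 places backward in the alphabet (wrapping around), then move the last character to the front.
"pathway" → "nyrfuyw" → "wnyrfuy".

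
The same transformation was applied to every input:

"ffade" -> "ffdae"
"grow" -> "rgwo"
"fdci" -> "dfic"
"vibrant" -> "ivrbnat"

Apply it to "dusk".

udks

The pattern: swap each adjacent pair of characters (1↔2, 3↔4, ...).
For "dusk" the result is "udks".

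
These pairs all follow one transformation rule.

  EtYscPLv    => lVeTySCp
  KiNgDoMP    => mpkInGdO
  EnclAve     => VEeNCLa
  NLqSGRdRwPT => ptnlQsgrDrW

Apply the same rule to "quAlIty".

The transformation: flip the case of every letter, then move the last 2 characters to the front (rotate right by 2).
"quAlIty" → "QUaLiTY" → "TYQUaLi".

TYQUaLi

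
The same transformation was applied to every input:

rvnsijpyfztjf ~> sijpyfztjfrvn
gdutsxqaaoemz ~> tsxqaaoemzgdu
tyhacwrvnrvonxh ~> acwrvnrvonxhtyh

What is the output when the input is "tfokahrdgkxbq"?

Rule — move the first 3 characters to the end (rotate left by 3).
So "tfokahrdgkxbq" becomes "kahrdgkxbqtfo".

kahrdgkxbqtfo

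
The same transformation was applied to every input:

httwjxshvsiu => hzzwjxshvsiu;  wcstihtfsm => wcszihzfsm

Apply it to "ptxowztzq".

Looking at the pairs, the operation is to replace every "t" with "z".
So "ptxowztzq" becomes "pzxowzzzq".

pzxowzzzq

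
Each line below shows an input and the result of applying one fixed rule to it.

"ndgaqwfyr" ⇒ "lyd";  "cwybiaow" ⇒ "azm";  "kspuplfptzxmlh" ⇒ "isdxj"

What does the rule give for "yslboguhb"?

Rule — shift every letter 2 places backward in the alphabet (wrapping around), then keep one character in every 3, starting at position 1 (positions 1st, 4th, 7th, ...).
On "yslboguhb": the first step gives "wqjzmesfz", and the second then gives "wzs".

wzs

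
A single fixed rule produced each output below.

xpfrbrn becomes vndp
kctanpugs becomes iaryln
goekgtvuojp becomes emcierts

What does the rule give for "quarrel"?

osyp

The rule is to delete the last 3 characters, then shift every letter 2 places backward in the alphabet (wrapping around).
For "quarrel", step one produces "quar"; step two turns that into "osyp".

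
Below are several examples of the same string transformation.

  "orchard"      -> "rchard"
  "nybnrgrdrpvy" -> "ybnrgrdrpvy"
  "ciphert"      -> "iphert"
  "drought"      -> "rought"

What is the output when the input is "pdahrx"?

dahrx

The transformation: delete the first character.
"pdahrx" → "dahrx".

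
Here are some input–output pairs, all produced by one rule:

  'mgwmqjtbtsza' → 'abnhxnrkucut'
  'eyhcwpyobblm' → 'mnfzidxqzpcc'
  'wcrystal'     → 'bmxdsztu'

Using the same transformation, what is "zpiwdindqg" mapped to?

rhaqjxejoe

What's happening: move the last 2 characters to the front (rotate right by 2), then shift every letter 1 place forward in the alphabet (wrapping around).
Starting from "zpiwdindqg": after the first operation, "qgzpiwdind"; after the second, "rhaqjxejoe".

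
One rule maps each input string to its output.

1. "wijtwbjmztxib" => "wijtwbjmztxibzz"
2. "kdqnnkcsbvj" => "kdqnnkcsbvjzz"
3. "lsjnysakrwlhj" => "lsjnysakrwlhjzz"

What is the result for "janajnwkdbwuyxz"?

What's happening: append "zz".
On "janajnwkdbwuyxz" that produces "janajnwkdbwuyxzzz".

janajnwkdbwuyxzzz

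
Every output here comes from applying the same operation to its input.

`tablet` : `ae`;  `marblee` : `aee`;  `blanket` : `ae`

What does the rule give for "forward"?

Looking at the pairs, the operation is to keep only the vowels.
"forward" → "oa".

oa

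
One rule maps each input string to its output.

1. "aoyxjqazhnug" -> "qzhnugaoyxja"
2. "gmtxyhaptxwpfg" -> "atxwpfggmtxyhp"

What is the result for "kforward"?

rardkfow

The pattern: swap the front and back halves of the string, then swap the first and last characters.
Working it through for "kforward": intermediate "wardkfor", final "rardkfow".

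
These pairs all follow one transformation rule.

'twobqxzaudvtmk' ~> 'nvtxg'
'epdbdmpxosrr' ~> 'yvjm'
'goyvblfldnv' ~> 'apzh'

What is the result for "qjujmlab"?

What's happening: keep one character in every 3, starting at position 1 (positions 1st, 4th, 7th, ...), then shift every letter 6 places backward in the alphabet (wrapping around).
Starting from "qjujmlab": after the first operation, "qja"; after the second, "kdu".

kdu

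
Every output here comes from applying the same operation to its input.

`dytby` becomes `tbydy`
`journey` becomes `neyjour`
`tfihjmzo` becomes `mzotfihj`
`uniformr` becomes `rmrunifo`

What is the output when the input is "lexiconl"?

onllexic

What's happening: move the last 3 characters to the front (rotate right by 3).
Applying that to "lexiconl" gives "onllexic".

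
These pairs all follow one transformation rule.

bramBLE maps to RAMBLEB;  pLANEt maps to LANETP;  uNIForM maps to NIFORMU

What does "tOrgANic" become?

ORGANICT

What's happening: move the first character to the end, then convert every letter to uppercase.
Working it through for "tOrgANic": intermediate "OrgANict", final "ORGANICT".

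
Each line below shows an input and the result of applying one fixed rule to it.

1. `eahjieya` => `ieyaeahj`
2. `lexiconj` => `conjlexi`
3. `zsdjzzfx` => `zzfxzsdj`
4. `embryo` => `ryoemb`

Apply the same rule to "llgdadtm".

adtmllgd

Rule — swap the front and back halves of the string.
Doing the same to "llgdadtm": "adtmllgd".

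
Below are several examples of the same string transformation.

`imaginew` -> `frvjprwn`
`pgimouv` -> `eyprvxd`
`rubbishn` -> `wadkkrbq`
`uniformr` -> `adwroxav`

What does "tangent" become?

ccjwpnw

The transformation: move the last character to the front, then shift every letter 9 places forward in the alphabet (wrapping around).
"tangent" → "ttangen" → "ccjwpnw".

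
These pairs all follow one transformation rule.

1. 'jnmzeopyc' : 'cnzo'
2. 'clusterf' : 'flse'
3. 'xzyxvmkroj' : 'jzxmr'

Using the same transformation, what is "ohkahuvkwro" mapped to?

ohauk

Rule — move the last 2 characters to the front (rotate right by 2), then keep every other character starting from the second (positions 2nd, 4th, 6th, ...).
On "ohkahuvkwro": the first step gives "roohkahuvkw", and the second then gives "ohauk".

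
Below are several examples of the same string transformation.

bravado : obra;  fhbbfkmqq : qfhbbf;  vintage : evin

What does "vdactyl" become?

lvda

What's happening: move the last character to the front, then delete the last 3 characters.
For "vdactyl", step one produces "lvdacty"; step two turns that into "lvda".
(Check on "bravado": → "obravad" → "obra" ✓)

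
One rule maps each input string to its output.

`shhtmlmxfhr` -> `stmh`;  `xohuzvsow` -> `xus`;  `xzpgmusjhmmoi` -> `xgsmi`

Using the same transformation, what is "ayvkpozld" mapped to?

Looking at the pairs, the operation is to keep one character in every 3, starting at position 1 (positions 1st, 4th, 7th, ...).
For "ayvkpozld" the result is "akz".

akz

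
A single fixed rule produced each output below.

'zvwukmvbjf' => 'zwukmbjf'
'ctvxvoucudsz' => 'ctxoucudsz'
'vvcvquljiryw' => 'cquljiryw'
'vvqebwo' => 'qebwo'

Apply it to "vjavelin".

jaelin

The transformation: remove every "v".
"vjavelin" → "jaelin".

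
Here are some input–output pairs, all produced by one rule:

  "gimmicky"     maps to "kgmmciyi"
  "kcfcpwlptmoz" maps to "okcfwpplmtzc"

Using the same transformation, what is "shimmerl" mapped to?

rsmiemlh

The pattern: swap each adjacent pair of characters (1↔2, 3↔4, ...), then swap the first and last characters.
On "shimmerl" that produces "rsmiemlh".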